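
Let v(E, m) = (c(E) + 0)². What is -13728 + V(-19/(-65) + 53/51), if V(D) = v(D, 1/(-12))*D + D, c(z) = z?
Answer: -499966661702906/36429280875 ≈ -13724.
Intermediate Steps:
v(E, m) = E² (v(E, m) = (E + 0)² = E²)
V(D) = D + D³ (V(D) = D²*D + D = D³ + D = D + D³)
-13728 + V(-19/(-65) + 53/51) = -13728 + ((-19/(-65) + 53/51) + (-19/(-65) + 53/51)³) = -13728 + ((-19*(-1/65) + 53*(1/51)) + (-19*(-1/65) + 53*(1/51))³) = -13728 + ((19/65 + 53/51) + (19/65 + 53/51)³) = -13728 + (4414/3315 + (4414/3315)³) = -13728 + (4414/3315 + 85999709944/36429280875) = -13728 + 134506149094/36429280875 = -499966661702906/36429280875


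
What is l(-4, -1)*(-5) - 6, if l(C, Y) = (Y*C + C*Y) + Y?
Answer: -41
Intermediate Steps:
l(C, Y) = Y + 2*C*Y (l(C, Y) = (C*Y + C*Y) + Y = 2*C*Y + Y = Y + 2*C*Y)
l(-4, -1)*(-5) - 6 = -(1 + 2*(-4))*(-5) - 6 = -(1 - 8)*(-5) - 6 = -1*(-7)*(-5) - 6 = 7*(-5) - 6 = -35 - 6 = -41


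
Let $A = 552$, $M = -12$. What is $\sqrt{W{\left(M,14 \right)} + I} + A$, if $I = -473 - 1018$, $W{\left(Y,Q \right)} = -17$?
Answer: $552 + 2 i \sqrt{377} \approx 552.0 + 38.833 i$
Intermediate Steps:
$I = -1491$ ($I = -473 - 1018 = -1491$)
$\sqrt{W{\left(M,14 \right)} + I} + A = \sqrt{-17 - 1491} + 552 = \sqrt{-1508} + 552 = 2 i \sqrt{377} + 552 = 552 + 2 i \sqrt{377}$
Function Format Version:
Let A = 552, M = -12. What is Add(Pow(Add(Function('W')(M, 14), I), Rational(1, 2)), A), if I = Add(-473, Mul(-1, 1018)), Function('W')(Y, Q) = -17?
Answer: Add(552, Mul(2, I, Pow(377, Rational(1, 2)))) ≈ Add(552.00, Mul(38.833, I))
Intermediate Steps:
I = -1491 (I = Add(-473, -1018) = -1491)
Add(Pow(Add(Function('W')(M, 14), I), Rational(1, 2)), A) = Add(Pow(Add(-17, -1491), Rational(1, 2)), 552) = Add(Pow(-1508, Rational(1, 2)), 552) = Add(Mul(2, I, Pow(377, Rational(1, 2))), 552) = Add(552, Mul(2, I, Pow(377, Rational(1, 2))))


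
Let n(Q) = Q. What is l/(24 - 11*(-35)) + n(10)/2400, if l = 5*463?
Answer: 556009/98160 ≈ 5.6643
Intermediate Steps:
l = 2315
l/(24 - 11*(-35)) + n(10)/2400 = 2315/(24 - 11*(-35)) + 10/2400 = 2315/(24 + 385) + 10*(1/2400) = 2315/409 + 1/240 = 556009/98160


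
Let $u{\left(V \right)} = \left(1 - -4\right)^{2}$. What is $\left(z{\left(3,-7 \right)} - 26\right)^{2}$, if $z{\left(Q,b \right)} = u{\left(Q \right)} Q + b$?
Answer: $1764$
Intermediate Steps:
$u{\left(V \right)} = 25$ ($u{\left(V \right)} = \left(1 + 4\right)^{2} = 5^{2} = 25$)
$z{\left(Q,b \right)} = b + 25 Q$ ($z{\left(Q,b \right)} = 25 Q + b = b + 25 Q$)
$\left(z{\left(3,-7 \right)} - 26\right)^{2} = \left(\left(-7 + 25 \cdot 3\right) - 26\right)^{2} = \left(\left(-7 + 75\right) - 26\right)^{2} = \left(68 - 26\right)^{2} = 42^{2} = 1764$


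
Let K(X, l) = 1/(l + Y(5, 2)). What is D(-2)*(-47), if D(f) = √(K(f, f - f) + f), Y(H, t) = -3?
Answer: -47*I*√21/3 ≈ -71.794*I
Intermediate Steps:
K(X, l) = 1/(-3 + l) (K(X, l) = 1/(l - 3) = 1/(-3 + l))
D(f) = √(-⅓ + f) (D(f) = √(1/(-3 + (f - f)) + f) = √(1/(-3 + 0) + f) = √(1/(-3) + f) = √(-⅓ + f))
D(-2)*(-47) = (√(-3 + 9*(-2))/3)*(-47) = (√(-3 - 18)/3)*(-47) = (√(-21)/3)*(-47) = ((I*√21)/3)*(-47) = (I*√21/3)*(-47) = -47*I*√21/3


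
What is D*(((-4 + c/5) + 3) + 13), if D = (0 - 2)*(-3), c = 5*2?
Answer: 84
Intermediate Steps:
c = 10
D = 6 (D = -2*(-3) = 6)
D*(((-4 + c/5) + 3) + 13) = 6*(((-4 + 10/5) + 3) + 13) = 6*(((-4 + 10*(1/5)) + 3) + 13) = 6*(((-4 + 2) + 3) + 13) = 6*((-2 + 3) + 13) = 6*(1 + 13) = 6*14 = 84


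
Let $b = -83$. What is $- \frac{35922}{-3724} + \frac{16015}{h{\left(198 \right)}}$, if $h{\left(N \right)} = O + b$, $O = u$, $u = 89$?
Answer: $\frac{7481924}{2793} \approx 2678.8$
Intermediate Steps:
$O = 89$
$h{\left(N \right)} = 6$ ($h{\left(N \right)} = 89 - 83 = 6$)
$- \frac{35922}{-3724} + \frac{16015}{h{\left(198 \right)}} = - \frac{35922}{-3724} + \frac{16015}{6} = \left(-35922\right) \left(- \frac{1}{3724}\right) + 16015 \cdot \frac{1}{6} = \frac{17961}{1862} + \frac{16015}{6} = \frac{7481924}{2793}$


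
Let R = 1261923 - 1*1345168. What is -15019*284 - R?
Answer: -4182151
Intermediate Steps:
R = -83245 (R = 1261923 - 1345168 = -83245)
-15019*284 - R = -15019*284 - 1*(-83245) = -4265396 + 83245 = -4182151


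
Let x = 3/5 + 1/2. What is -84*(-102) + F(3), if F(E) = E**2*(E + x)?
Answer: 86049/10 ≈ 8604.9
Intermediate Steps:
x = 11/10 (x = 3*(1/5) + 1*(1/2) = 3/5 + 1/2 = 11/10 ≈ 1.1000)
F(E) = E**2*(11/10 + E) (F(E) = E**2*(E + 11/10) = E**2*(11/10 + E))
-84*(-102) + F(3) = -84*(-102) + 3**2*(11/10 + 3) = 8568 + 9*(41/10) = 8568 + 369/10 = 86049/10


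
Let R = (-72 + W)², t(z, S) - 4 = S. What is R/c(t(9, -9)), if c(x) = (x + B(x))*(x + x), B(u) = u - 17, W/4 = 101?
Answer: 55112/135 ≈ 408.24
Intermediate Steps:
W = 404 (W = 4*101 = 404)
t(z, S) = 4 + S
B(u) = -17 + u
R = 110224 (R = (-72 + 404)² = 332² = 110224)
c(x) = 2*x*(-17 + 2*x) (c(x) = (x + (-17 + x))*(x + x) = (-17 + 2*x)*(2*x) = 2*x*(-17 + 2*x))
R/c(t(9, -9)) = 110224/((2*(4 - 9)*(-17 + 2*(4 - 9)))) = 110224/((2*(-5)*(-17 + 2*(-5)))) = 110224/((2*(-5)*(-17 - 10))) = 110224/((2*(-5)*(-27))) = 110224/270 = 110224*(1/270) = 55112/135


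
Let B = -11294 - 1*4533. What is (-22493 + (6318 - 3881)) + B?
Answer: -35883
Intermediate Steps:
B = -15827 (B = -11294 - 4533 = -15827)
(-22493 + (6318 - 3881)) + B = (-22493 + (6318 - 3881)) - 15827 = (-22493 + 2437) - 15827 = -20056 - 15827 = -35883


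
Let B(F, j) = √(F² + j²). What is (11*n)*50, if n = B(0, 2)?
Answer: 1100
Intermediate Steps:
n = 2 (n = √(0² + 2²) = √(0 + 4) = √4 = 2)
(11*n)*50 = (11*2)*50 = 22*50 = 1100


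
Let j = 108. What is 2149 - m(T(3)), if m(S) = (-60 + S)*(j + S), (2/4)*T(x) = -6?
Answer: 9061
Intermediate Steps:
T(x) = -12 (T(x) = 2*(-6) = -12)
m(S) = (-60 + S)*(108 + S)
2149 - m(T(3)) = 2149 - (-6480 + (-12)² + 48*(-12)) = 2149 - (-6480 + 144 - 576) = 2149 - 1*(-6912) = 2149 + 6912 = 9061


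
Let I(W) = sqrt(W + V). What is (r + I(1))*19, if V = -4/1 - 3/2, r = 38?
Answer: 722 + 57*I*sqrt(2)/2 ≈ 722.0 + 40.305*I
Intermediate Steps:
V = -11/2 (V = -4*1 - 3*1/2 = -4 - 3/2 = -11/2 ≈ -5.5000)
I(W) = sqrt(-11/2 + W) (I(W) = sqrt(W - 11/2) = sqrt(-11/2 + W))
(r + I(1))*19 = (38 + sqrt(-22 + 4*1)/2)*19 = (38 + sqrt(-22 + 4)/2)*19 = (38 + sqrt(-18)/2)*19 = (38 + (3*I*sqrt(2))/2)*19 = (38 + 3*I*sqrt(2)/2)*19 = 722 + 57*I*sqrt(2)/2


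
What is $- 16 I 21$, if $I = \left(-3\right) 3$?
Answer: $3024$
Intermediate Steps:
$I = -9$
$- 16 I 21 = \left(-16\right) \left(-9\right) 21 = 144 \cdot 21 = 3024$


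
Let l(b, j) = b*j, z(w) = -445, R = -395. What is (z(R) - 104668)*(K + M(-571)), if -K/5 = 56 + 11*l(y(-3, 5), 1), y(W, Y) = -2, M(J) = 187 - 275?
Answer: 27119154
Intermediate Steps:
M(J) = -88
K = -170 (K = -5*(56 + 11*(-2*1)) = -5*(56 + 11*(-2)) = -5*(56 - 22) = -5*34 = -170)
(z(R) - 104668)*(K + M(-571)) = (-445 - 104668)*(-170 - 88) = -105113*(-258) = 27119154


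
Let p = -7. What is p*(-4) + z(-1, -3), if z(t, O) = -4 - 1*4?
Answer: 20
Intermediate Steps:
z(t, O) = -8 (z(t, O) = -4 - 4 = -8)
p*(-4) + z(-1, -3) = -7*(-4) - 8 = 28 - 8 = 20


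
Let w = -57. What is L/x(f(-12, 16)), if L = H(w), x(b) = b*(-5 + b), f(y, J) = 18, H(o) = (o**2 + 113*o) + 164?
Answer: -1514/117 ≈ -12.940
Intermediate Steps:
H(o) = 164 + o**2 + 113*o
L = -3028 (L = 164 + (-57)**2 + 113*(-57) = 164 + 3249 - 6441 = -3028)
L/x(f(-12, 16)) = -3028*1/(18*(-5 + 18)) = -3028/(18*13) = -3028/234 = -3028*1/234 = -1514/117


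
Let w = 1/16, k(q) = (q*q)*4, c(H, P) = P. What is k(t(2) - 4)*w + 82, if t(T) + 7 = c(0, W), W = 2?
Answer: 409/4 ≈ 102.25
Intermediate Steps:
t(T) = -5 (t(T) = -7 + 2 = -5)
k(q) = 4*q² (k(q) = q²*4 = 4*q²)
w = 1/16 ≈ 0.062500
k(t(2) - 4)*w + 82 = (4*(-5 - 4)²)*(1/16) + 82 = (4*(-9)²)*(1/16) + 82 = (4*81)*(1/16) + 82 = 324*(1/16) + 82 = 81/4 + 82 = 409/4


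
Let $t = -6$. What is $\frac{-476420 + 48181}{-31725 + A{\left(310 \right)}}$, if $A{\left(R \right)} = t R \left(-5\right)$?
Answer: $\frac{428239}{22425} \approx 19.096$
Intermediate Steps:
$A{\left(R \right)} = 30 R$ ($A{\left(R \right)} = - 6 R \left(-5\right) = 30 R$)
$\frac{-476420 + 48181}{-31725 + A{\left(310 \right)}} = \frac{-476420 + 48181}{-31725 + 30 \cdot 310} = - \frac{428239}{-31725 + 9300} = - \frac{428239}{-22425} = \left(-428239\right) \left(- \frac{1}{22425}\right) = \frac{428239}{22425}$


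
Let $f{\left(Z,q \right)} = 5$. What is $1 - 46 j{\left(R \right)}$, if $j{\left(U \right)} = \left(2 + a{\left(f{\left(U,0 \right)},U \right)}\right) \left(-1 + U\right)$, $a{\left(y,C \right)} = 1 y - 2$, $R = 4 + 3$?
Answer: $-1379$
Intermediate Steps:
$R = 7$
$a{\left(y,C \right)} = -2 + y$ ($a{\left(y,C \right)} = y - 2 = -2 + y$)
$j{\left(U \right)} = -5 + 5 U$ ($j{\left(U \right)} = \left(2 + \left(-2 + 5\right)\right) \left(-1 + U\right) = \left(2 + 3\right) \left(-1 + U\right) = 5 \left(-1 + U\right) = -5 + 5 U$)
$1 - 46 j{\left(R \right)} = 1 - 46 \left(-5 + 5 \cdot 7\right) = 1 - 46 \left(-5 + 35\right) = 1 - 1380 = -1379$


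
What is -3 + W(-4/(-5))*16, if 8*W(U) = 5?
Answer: 7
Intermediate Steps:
W(U) = 5/8 (W(U) = (⅛)*5 = 5/8)
-3 + W(-4/(-5))*16 = -3 + (5/8)*16 = -3 + 10 = 7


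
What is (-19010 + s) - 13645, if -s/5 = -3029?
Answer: -17510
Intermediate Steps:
s = 15145 (s = -5*(-3029) = 15145)
(-19010 + s) - 13645 = (-19010 + 15145) - 13645 = -3865 - 13645 = -17510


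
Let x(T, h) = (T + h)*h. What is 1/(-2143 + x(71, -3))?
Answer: -1/2347 ≈ -0.00042608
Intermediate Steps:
x(T, h) = h*(T + h)
1/(-2143 + x(71, -3)) = 1/(-2143 - 3*(71 - 3)) = 1/(-2143 - 3*68) = 1/(-2143 - 204) = 1/(-2347) = -1/2347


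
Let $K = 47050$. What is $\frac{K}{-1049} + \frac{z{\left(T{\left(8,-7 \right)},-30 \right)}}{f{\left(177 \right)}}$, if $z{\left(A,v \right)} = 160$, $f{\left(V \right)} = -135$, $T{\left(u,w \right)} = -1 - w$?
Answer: $- \frac{1303918}{28323} \approx -46.037$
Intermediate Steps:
$\frac{K}{-1049} + \frac{z{\left(T{\left(8,-7 \right)},-30 \right)}}{f{\left(177 \right)}} = \frac{47050}{-1049} + \frac{160}{-135} = 47050 \left(- \frac{1}{1049}\right) + 160 \left(- \frac{1}{135}\right) = - \frac{47050}{1049} - \frac{32}{27} = - \frac{1303918}{28323}$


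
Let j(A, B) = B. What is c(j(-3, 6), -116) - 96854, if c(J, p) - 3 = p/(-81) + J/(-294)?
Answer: -384396016/3969 ≈ -96850.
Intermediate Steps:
c(J, p) = 3 - p/81 - J/294 (c(J, p) = 3 + (p/(-81) + J/(-294)) = 3 + (p*(-1/81) + J*(-1/294)) = 3 + (-p/81 - J/294) = 3 - p/81 - J/294)
c(j(-3, 6), -116) - 96854 = (3 - 1/81*(-116) - 1/294*6) - 96854 = (3 + 116/81 - 1/49) - 96854 = 17510/3969 - 96854 = -384396016/3969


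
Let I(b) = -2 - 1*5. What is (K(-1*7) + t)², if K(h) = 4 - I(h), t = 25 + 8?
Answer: 1936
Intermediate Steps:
t = 33
I(b) = -7 (I(b) = -2 - 5 = -7)
K(h) = 11 (K(h) = 4 - 1*(-7) = 4 + 7 = 11)
(K(-1*7) + t)² = (11 + 33)² = 44² = 1936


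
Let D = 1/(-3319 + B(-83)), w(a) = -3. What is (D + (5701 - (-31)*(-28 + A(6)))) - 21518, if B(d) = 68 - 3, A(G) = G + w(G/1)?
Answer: -53990369/3254 ≈ -16592.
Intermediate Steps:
A(G) = -3 + G (A(G) = G - 3 = -3 + G)
B(d) = 65
D = -1/3254 (D = 1/(-3319 + 65) = 1/(-3254) = -1/3254 ≈ -0.00030731)
(D + (5701 - (-31)*(-28 + A(6)))) - 21518 = (-1/3254 + (5701 - (-31)*(-28 + (-3 + 6)))) - 21518 = (-1/3254 + (5701 - (-31)*(-28 + 3))) - 21518 = (-1/3254 + (5701 - (-31)*(-25))) - 21518 = (-1/3254 + (5701 - 1*775)) - 21518 = (-1/3254 + (5701 - 775)) - 21518 = (-1/3254 + 4926) - 21518 = 16029203/3254 - 21518 = -53990369/3254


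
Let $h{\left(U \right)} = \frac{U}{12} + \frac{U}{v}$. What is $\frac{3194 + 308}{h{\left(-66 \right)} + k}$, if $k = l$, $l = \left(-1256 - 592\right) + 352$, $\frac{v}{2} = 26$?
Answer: $- \frac{22763}{9768} \approx -2.3304$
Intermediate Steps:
$v = 52$ ($v = 2 \cdot 26 = 52$)
$l = -1496$ ($l = -1848 + 352 = -1496$)
$k = -1496$
$h{\left(U \right)} = \frac{4 U}{39}$ ($h{\left(U \right)} = \frac{U}{12} + \frac{U}{52} = \frac{4 U}{39}$)
$\frac{3194 + 308}{h{\left(-66 \right)} + k} = \frac{3194 + 308}{\frac{4}{39} \left(-66\right) - 1496} = \frac{3502}{- \frac{88}{13} - 1496} = \frac{3502}{- \frac{19536}{13}} = 3502 \left(- \frac{13}{19536}\right) = - \frac{22763}{9768}$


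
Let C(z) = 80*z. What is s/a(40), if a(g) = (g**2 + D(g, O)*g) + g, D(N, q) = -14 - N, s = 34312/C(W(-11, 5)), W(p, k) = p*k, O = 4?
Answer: 4289/286000 ≈ 0.014996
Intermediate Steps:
W(p, k) = k*p
s = -4289/550 (s = 34312/((80*(5*(-11)))) = 34312/((80*(-55))) = 34312/(-4400) = 34312*(-1/4400) = -4289/550 ≈ -7.7982)
a(g) = g + g**2 + g*(-14 - g) (a(g) = (g**2 + (-14 - g)*g) + g = (g**2 + g*(-14 - g)) + g = g + g**2 + g*(-14 - g))
s/a(40) = -4289/(550*((-13*40))) = -4289/550/(-520) = -4289/550*(-1/520) = 4289/286000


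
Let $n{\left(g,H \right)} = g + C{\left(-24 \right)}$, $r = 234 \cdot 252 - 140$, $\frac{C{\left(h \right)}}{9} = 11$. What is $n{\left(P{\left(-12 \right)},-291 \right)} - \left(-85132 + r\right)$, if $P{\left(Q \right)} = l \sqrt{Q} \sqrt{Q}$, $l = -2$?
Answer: $26427$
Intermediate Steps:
$C{\left(h \right)} = 99$ ($C{\left(h \right)} = 9 \cdot 11 = 99$)
$P{\left(Q \right)} = - 2 Q$ ($P{\left(Q \right)} = - 2 \sqrt{Q} \sqrt{Q} = - 2 Q$)
$r = 58828$ ($r = 58968 - 140 = 58828$)
$n{\left(g,H \right)} = 99 + g$ ($n{\left(g,H \right)} = g + 99 = 99 + g$)
$n{\left(P{\left(-12 \right)},-291 \right)} - \left(-85132 + r\right) = \left(99 - -24\right) - \left(-85132 + 58828\right) = \left(99 + 24\right) - -26304 = 123 + 26304 = 26427$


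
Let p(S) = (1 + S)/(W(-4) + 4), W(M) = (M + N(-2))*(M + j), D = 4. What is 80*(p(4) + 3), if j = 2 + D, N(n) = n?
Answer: 190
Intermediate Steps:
j = 6 (j = 2 + 4 = 6)
W(M) = (-2 + M)*(6 + M) (W(M) = (M - 2)*(M + 6) = (-2 + M)*(6 + M))
p(S) = -1/8 - S/8 (p(S) = (1 + S)/((-12 + (-4)**2 + 4*(-4)) + 4) = (1 + S)/((-12 + 16 - 16) + 4) = (1 + S)/(-12 + 4) = (1 + S)/(-8) = (1 + S)*(-1/8) = -1/8 - S/8)
80*(p(4) + 3) = 80*((-1/8 - 1/8*4) + 3) = 80*((-1/8 - 1/2) + 3) = 80*(-5/8 + 3) = 80*(19/8) = 190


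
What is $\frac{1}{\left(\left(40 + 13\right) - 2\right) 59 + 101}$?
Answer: $\frac{1}{3110} \approx 0.00032154$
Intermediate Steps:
$\frac{1}{\left(\left(40 + 13\right) - 2\right) 59 + 101} = \frac{1}{\left(53 - 2\right) 59 + 101} = \frac{1}{51 \cdot 59 + 101} = \frac{1}{3009 + 101} = \frac{1}{3110}$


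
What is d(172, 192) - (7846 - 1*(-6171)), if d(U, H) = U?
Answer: -13845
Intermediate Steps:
d(172, 192) - (7846 - 1*(-6171)) = 172 - (7846 - 1*(-6171)) = 172 - (7846 + 6171) = 172 - 1*14017 = 172 - 14017 = -13845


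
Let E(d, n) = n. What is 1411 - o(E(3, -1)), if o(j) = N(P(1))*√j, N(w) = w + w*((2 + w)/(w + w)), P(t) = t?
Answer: 1411 - 5*I/2 ≈ 1411.0 - 2.5*I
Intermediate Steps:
N(w) = 1 + 3*w/2 (N(w) = w + w*((2 + w)/((2*w))) = w + w*((2 + w)*(1/(2*w))) = w + w*((2 + w)/(2*w)) = w + (1 + w/2) = 1 + 3*w/2)
o(j) = 5*√j/2 (o(j) = (1 + (3/2)*1)*√j = (1 + 3/2)*√j = 5*√j/2)
1411 - o(E(3, -1)) = 1411 - 5*√(-1)/2 = 1411 - 5*I/2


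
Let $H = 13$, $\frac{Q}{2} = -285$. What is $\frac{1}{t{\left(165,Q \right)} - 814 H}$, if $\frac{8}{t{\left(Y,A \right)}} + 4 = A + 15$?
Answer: $- \frac{559}{5915346} \approx -9.45 \cdot 10^{-5}$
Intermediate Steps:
$Q = -570$ ($Q = 2 \left(-285\right) = -570$)
$t{\left(Y,A \right)} = \frac{8}{11 + A}$ ($t{\left(Y,A \right)} = \frac{8}{-4 + \left(A + 15\right)} = \frac{8}{-4 + \left(15 + A\right)} = \frac{8}{11 + A}$)
$\frac{1}{t{\left(165,Q \right)} - 814 H} = \frac{1}{\frac{8}{11 - 570} - 10582} = \frac{1}{\frac{8}{-559} - 10582} = \frac{1}{8 \left(- \frac{1}{559}\right) - 10582} = \frac{1}{- \frac{8}{559} - 10582} = \frac{1}{- \frac{5915346}{559}} = - \frac{559}{5915346}$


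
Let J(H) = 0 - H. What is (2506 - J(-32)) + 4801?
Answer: 7275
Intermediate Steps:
J(H) = -H
(2506 - J(-32)) + 4801 = (2506 - (-1)*(-32)) + 4801 = (2506 - 1*32) + 4801 = (2506 - 32) + 4801 = 2474 + 4801 = 7275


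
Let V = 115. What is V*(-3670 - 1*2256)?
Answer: -681490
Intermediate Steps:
V*(-3670 - 1*2256) = 115*(-3670 - 1*2256) = 115*(-3670 - 2256) = 115*(-5926) = -681490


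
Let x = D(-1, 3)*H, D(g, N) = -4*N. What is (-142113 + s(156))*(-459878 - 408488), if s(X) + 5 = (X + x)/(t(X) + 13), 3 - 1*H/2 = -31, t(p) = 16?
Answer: 3579475858012/29 ≈ 1.2343e+11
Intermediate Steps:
H = 68 (H = 6 - 2*(-31) = 6 + 62 = 68)
x = -816 (x = -4*3*68 = -12*68 = -816)
s(X) = -961/29 + X/29 (s(X) = -5 + (X - 816)/(16 + 13) = -5 + (-816 + X)/29 = -5 + (-816 + X)*(1/29) = -5 + (-816/29 + X/29) = -961/29 + X/29)
(-142113 + s(156))*(-459878 - 408488) = (-142113 + (-961/29 + (1/29)*156))*(-459878 - 408488) = (-142113 + (-961/29 + 156/29))*(-868366) = (-142113 - 805/29)*(-868366) = -4122082/29*(-868366) = 3579475858012/29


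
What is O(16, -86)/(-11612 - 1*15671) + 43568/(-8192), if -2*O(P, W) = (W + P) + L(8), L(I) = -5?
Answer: -74310809/13968896 ≈ -5.3197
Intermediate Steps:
O(P, W) = 5/2 - P/2 - W/2 (O(P, W) = -((W + P) - 5)/2 = -((P + W) - 5)/2 = -(-5 + P + W)/2 = 5/2 - P/2 - W/2)
O(16, -86)/(-11612 - 1*15671) + 43568/(-8192) = (5/2 - 1/2*16 - 1/2*(-86))/(-11612 - 1*15671) + 43568/(-8192) = (5/2 - 8 + 43)/(-11612 - 15671) + 43568*(-1/8192) = (75/2)/(-27283) - 2723/512 = (75/2)*(-1/27283) - 2723/512 = -75/54566 - 2723/512 = -74310809/13968896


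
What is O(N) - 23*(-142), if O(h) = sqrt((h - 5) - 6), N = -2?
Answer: 3266 + I*sqrt(13) ≈ 3266.0 + 3.6056*I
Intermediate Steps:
O(h) = sqrt(-11 + h) (O(h) = sqrt((-5 + h) - 6) = sqrt(-11 + h))
O(N) - 23*(-142) = sqrt(-11 - 2) - 23*(-142) = sqrt(-13) + 3266 = I*sqrt(13) + 3266 = 3266 + I*sqrt(13)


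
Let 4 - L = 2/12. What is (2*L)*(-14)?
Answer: -322/3 ≈ -107.33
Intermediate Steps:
L = 23/6 (L = 4 - 2/12 = 4 - 1*⅙ = 4 - ⅙ = 23/6 ≈ 3.8333)
(2*L)*(-14) = (2*(23/6))*(-14) = (23/3)*(-14) = -322/3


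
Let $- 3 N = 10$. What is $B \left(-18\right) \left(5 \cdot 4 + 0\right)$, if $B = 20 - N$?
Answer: $-8400$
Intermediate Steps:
$N = - \frac{10}{3}$ ($N = \left(- \frac{1}{3}\right) 10 = - \frac{10}{3} \approx -3.3333$)
$B = \frac{70}{3}$ ($B = 20 - - \frac{10}{3} = 20 + \frac{10}{3} = \frac{70}{3} \approx 23.333$)
$B \left(-18\right) \left(5 \cdot 4 + 0\right) = \frac{70}{3} \left(-18\right) \left(5 \cdot 4 + 0\right) = - 420 \left(20 + 0\right) = \left(-420\right) 20 = -8400$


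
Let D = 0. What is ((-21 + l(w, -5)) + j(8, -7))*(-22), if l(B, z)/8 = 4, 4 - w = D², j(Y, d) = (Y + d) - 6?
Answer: -132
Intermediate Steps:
j(Y, d) = -6 + Y + d
w = 4 (w = 4 - 1*0² = 4 - 1*0 = 4 + 0 = 4)
l(B, z) = 32 (l(B, z) = 8*4 = 32)
((-21 + l(w, -5)) + j(8, -7))*(-22) = ((-21 + 32) + (-6 + 8 - 7))*(-22) = (11 - 5)*(-22) = 6*(-22) = -132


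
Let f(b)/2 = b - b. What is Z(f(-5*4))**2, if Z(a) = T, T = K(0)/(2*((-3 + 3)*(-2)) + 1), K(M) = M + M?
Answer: 0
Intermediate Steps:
K(M) = 2*M
f(b) = 0 (f(b) = 2*(b - b) = 2*0 = 0)
T = 0 (T = (2*0)/(2*((-3 + 3)*(-2)) + 1) = 0/(2*(0*(-2)) + 1) = 0/(2*0 + 1) = 0/(0 + 1) = 0/1 = 0*1 = 0)
Z(a) = 0
Z(f(-5*4))**2 = 0**2 = 0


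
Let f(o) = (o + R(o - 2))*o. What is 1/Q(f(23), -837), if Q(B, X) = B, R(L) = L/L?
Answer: 1/552 ≈ 0.0018116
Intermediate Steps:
R(L) = 1
f(o) = o*(1 + o) (f(o) = (o + 1)*o = (1 + o)*o = o*(1 + o))
1/Q(f(23), -837) = 1/(23*(1 + 23)) = 1/(23*24) = 1/552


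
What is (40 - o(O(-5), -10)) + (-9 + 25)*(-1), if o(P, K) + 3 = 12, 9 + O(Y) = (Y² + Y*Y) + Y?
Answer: 15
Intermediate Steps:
O(Y) = -9 + Y + 2*Y² (O(Y) = -9 + ((Y² + Y*Y) + Y) = -9 + ((Y² + Y²) + Y) = -9 + (2*Y² + Y) = -9 + (Y + 2*Y²) = -9 + Y + 2*Y²)
o(P, K) = 9 (o(P, K) = -3 + 12 = 9)
(40 - o(O(-5), -10)) + (-9 + 25)*(-1) = (40 - 1*9) + (-9 + 25)*(-1) = (40 - 9) + 16*(-1) = 31 - 16 = 15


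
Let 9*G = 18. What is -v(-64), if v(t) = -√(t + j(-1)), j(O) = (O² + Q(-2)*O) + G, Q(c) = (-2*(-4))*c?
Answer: 3*I*√5 ≈ 6.7082*I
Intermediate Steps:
Q(c) = 8*c
G = 2 (G = (⅑)*18 = 2)
j(O) = 2 + O² - 16*O (j(O) = (O² + (8*(-2))*O) + 2 = (O² - 16*O) + 2 = 2 + O² - 16*O)
v(t) = -√(19 + t) (v(t) = -√(t + (2 + (-1)² - 16*(-1))) = -√(t + (2 + 1 + 16)) = -√(t + 19) = -√(19 + t))
-v(-64) = -(-1)*√(19 - 64) = -(-1)*√(-45) = -(-1)*3*I*√5 = -(-3)*I*√5 = 3*I*√5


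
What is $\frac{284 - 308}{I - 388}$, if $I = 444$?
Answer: $- \frac{3}{7} \approx -0.42857$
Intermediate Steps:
$\frac{284 - 308}{I - 388} = \frac{284 - 308}{444 - 388} = \frac{284 - 308}{56} = \left(-24\right) \frac{1}{56} = - \frac{3}{7}$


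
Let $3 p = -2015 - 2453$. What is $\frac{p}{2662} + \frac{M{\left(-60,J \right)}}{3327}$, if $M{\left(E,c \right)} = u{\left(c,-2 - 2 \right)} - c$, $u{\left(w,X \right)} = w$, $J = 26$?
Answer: $- \frac{2234}{3993} \approx -0.55948$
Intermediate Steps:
$M{\left(E,c \right)} = 0$ ($M{\left(E,c \right)} = c - c = 0$)
$p = - \frac{4468}{3}$ ($p = \frac{-2015 - 2453}{3} = \frac{1}{3} \left(-4468\right) = - \frac{4468}{3} \approx -1489.3$)
$\frac{p}{2662} + \frac{M{\left(-60,J \right)}}{3327} = - \frac{4468}{3 \cdot 2662} + \frac{0}{3327} = \left(- \frac{4468}{3}\right) \frac{1}{2662} + 0 \cdot \frac{1}{3327} = - \frac{2234}{3993} + 0 = - \frac{2234}{3993}$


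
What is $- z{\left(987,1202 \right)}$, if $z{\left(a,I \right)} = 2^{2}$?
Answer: $-4$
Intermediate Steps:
$z{\left(a,I \right)} = 4$
$- z{\left(987,1202 \right)} = \left(-1\right) 4 = -4$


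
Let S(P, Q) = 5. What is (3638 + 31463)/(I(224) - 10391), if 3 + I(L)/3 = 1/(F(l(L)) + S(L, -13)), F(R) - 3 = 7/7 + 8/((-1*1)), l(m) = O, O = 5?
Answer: -35101/10397 ≈ -3.3761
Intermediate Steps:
l(m) = 5
F(R) = -4 (F(R) = 3 + (7/7 + 8/((-1*1))) = 3 + (7*(⅐) + 8/(-1)) = 3 + (1 + 8*(-1)) = 3 + (1 - 8) = 3 - 7 = -4)
I(L) = -6 (I(L) = -9 + 3/(-4 + 5) = -9 + 3/1 = -9 + 3*1 = -9 + 3 = -6)
(3638 + 31463)/(I(224) - 10391) = (3638 + 31463)/(-6 - 10391) = 35101/(-10397) = 35101*(-1/10397) = -35101/10397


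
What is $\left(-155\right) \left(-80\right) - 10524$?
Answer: $1876$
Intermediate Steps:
$\left(-155\right) \left(-80\right) - 10524 = 12400 - 10524 = 1876$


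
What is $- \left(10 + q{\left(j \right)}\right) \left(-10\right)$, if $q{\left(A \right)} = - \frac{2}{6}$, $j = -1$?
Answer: $\frac{290}{3} \approx 96.667$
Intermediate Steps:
$q{\left(A \right)} = - \frac{1}{3}$ ($q{\left(A \right)} = \left(-2\right) \frac{1}{6} = - \frac{1}{3}$)
$- \left(10 + q{\left(j \right)}\right) \left(-10\right) = - \left(10 - \frac{1}{3}\right) \left(-10\right) = - \frac{29 \left(-10\right)}{3} = \left(-1\right) \left(- \frac{290}{3}\right) = \frac{290}{3}$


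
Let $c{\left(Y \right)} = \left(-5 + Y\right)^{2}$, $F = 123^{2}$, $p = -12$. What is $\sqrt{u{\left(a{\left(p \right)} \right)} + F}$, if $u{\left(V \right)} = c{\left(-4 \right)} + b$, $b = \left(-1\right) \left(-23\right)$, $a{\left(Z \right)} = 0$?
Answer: $\sqrt{15233} \approx 123.42$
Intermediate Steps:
$F = 15129$
$b = 23$
$u{\left(V \right)} = 104$ ($u{\left(V \right)} = \left(-5 - 4\right)^{2} + 23 = \left(-9\right)^{2} + 23 = 81 + 23 = 104$)
$\sqrt{u{\left(a{\left(p \right)} \right)} + F} = \sqrt{104 + 15129} = \sqrt{15233}$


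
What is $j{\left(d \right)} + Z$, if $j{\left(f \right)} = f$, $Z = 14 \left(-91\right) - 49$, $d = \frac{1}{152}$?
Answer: $- \frac{201095}{152} \approx -1323.0$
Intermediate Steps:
$d = \frac{1}{152} \approx 0.0065789$
$Z = -1323$ ($Z = -1274 - 49 = -1323$)
$j{\left(d \right)} + Z = \frac{1}{152} - 1323 = - \frac{201095}{152}$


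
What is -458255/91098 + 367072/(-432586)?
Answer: -16548158749/2814837102 ≈ -5.8789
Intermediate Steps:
-458255/91098 + 367072/(-432586) = -458255*1/91098 + 367072*(-1/432586) = -65465/13014 - 183536/216293 = -16548158749/2814837102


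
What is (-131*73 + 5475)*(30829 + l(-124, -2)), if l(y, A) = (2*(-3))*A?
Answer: -126078008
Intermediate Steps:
l(y, A) = -6*A
(-131*73 + 5475)*(30829 + l(-124, -2)) = (-131*73 + 5475)*(30829 - 6*(-2)) = (-9563 + 5475)*(30829 + 12) = -4088*30841 = -126078008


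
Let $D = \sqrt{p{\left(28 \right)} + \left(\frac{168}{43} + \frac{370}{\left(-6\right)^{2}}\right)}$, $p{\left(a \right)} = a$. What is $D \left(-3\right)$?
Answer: $- \frac{\sqrt{2807986}}{86} \approx -19.485$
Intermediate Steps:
$D = \frac{\sqrt{2807986}}{258}$ ($D = \sqrt{28 + \left(\frac{168}{43} + \frac{370}{\left(-6\right)^{2}}\right)} = \sqrt{28 + \left(168 \cdot \frac{1}{43} + \frac{370}{36}\right)} = \sqrt{28 + \left(\frac{168}{43} + 370 \cdot \frac{1}{36}\right)} = \sqrt{28 + \left(\frac{168}{43} + \frac{185}{18}\right)} = \sqrt{28 + \frac{10979}{774}} = \sqrt{\frac{32651}{774}} = \frac{\sqrt{2807986}}{258} \approx 6.495$)
$D \left(-3\right) = \frac{\sqrt{2807986}}{258} \left(-3\right) = - \frac{\sqrt{2807986}}{86}$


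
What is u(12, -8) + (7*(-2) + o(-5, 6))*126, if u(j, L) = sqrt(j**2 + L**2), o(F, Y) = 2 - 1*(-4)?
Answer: -1008 + 4*sqrt(13) ≈ -993.58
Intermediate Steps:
o(F, Y) = 6 (o(F, Y) = 2 + 4 = 6)
u(j, L) = sqrt(L**2 + j**2)
u(12, -8) + (7*(-2) + o(-5, 6))*126 = sqrt((-8)**2 + 12**2) + (7*(-2) + 6)*126 = sqrt(64 + 144) + (-14 + 6)*126 = sqrt(208) - 8*126 = 4*sqrt(13) - 1008 = -1008 + 4*sqrt(13)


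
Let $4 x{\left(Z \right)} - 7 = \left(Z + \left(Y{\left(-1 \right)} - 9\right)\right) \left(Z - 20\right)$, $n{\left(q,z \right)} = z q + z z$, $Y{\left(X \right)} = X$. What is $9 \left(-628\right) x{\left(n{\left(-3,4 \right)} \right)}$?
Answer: $-145539$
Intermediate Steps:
$n{\left(q,z \right)} = z^{2} + q z$ ($n{\left(q,z \right)} = q z + z^{2} = z^{2} + q z$)
$x{\left(Z \right)} = \frac{7}{4} + \frac{\left(-20 + Z\right) \left(-10 + Z\right)}{4}$ ($x{\left(Z \right)} = \frac{7}{4} + \frac{\left(Z - 10\right) \left(Z - 20\right)}{4} = \frac{7}{4} + \frac{\left(Z - 10\right) \left(-20 + Z\right)}{4} = \frac{7}{4} + \frac{\left(-10 + Z\right) \left(-20 + Z\right)}{4} = \frac{7}{4} + \frac{\left(-20 + Z\right) \left(-10 + Z\right)}{4}$)
$9 \left(-628\right) x{\left(n{\left(-3,4 \right)} \right)} = 9 \left(-628\right) \left(\frac{207}{4} - \frac{15 \cdot 4 \left(-3 + 4\right)}{2} + \frac{\left(4 \left(-3 + 4\right)\right)^{2}}{4}\right) = - 5652 \left(\frac{207}{4} - \frac{15 \cdot 4 \cdot 1}{2} + \frac{\left(4 \cdot 1\right)^{2}}{4}\right) = - 5652 \left(\frac{207}{4} - 30 + \frac{4^{2}}{4}\right) = - 5652 \left(\frac{207}{4} - 30 + \frac{1}{4} \cdot 16\right) = - 5652 \left(\frac{207}{4} - 30 + 4\right) = \left(-5652\right) \frac{103}{4} = -145539$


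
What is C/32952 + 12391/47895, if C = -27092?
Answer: -24701753/43839890 ≈ -0.56345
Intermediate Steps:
C/32952 + 12391/47895 = -27092/32952 + 12391/47895 = -27092*1/32952 + 12391*(1/47895) = -6773/8238 + 12391/47895 = -24701753/43839890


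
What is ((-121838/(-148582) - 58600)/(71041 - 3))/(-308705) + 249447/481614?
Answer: 4838066499816505821/9340936303402056815 ≈ 0.51794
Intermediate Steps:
((-121838/(-148582) - 58600)/(71041 - 3))/(-308705) + 249447/481614 = ((-121838*(-1/148582) - 58600)/71038)*(-1/308705) + 249447*(1/481614) = ((60919/74291 - 58600)*(1/71038))*(-1/308705) + 83149/160538 = -4353391681/74291*1/71038*(-1/308705) + 83149/160538 = -4353391681/5277484058*(-1/308705) + 83149/160538 = 4353391681/1629185716124890 + 83149/160538 = 4838066499816505821/9340936303402056815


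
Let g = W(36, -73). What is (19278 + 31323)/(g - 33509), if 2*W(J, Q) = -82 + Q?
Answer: -33734/22391 ≈ -1.5066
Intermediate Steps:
W(J, Q) = -41 + Q/2 (W(J, Q) = (-82 + Q)/2 = -41 + Q/2)
g = -155/2 (g = -41 + (1/2)*(-73) = -41 - 73/2 = -155/2 ≈ -77.500)
(19278 + 31323)/(g - 33509) = (19278 + 31323)/(-155/2 - 33509) = 50601/(-67173/2) = 50601*(-2/67173) = -33734/22391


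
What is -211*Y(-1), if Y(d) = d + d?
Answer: 422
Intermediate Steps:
Y(d) = 2*d
-211*Y(-1) = -422*(-1) = -211*(-2) = 422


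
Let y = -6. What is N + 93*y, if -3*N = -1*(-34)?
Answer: -1708/3 ≈ -569.33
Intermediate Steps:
N = -34/3 (N = -(-1)*(-34)/3 = -⅓*34 = -34/3 ≈ -11.333)
N + 93*y = -34/3 + 93*(-6) = -34/3 - 558 = -1708/3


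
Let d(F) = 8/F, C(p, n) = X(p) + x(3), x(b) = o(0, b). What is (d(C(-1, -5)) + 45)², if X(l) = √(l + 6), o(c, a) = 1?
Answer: 1869 + 172*√5 ≈ 2253.6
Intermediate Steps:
X(l) = √(6 + l)
x(b) = 1
C(p, n) = 1 + √(6 + p) (C(p, n) = √(6 + p) + 1 = 1 + √(6 + p))
(d(C(-1, -5)) + 45)² = (8/(1 + √(6 - 1)) + 45)² = (8/(1 + √5) + 45)² = (45 + 8/(1 + √5))²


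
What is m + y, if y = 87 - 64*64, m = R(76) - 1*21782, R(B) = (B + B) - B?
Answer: -25715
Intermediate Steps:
R(B) = B (R(B) = 2*B - B = B)
m = -21706 (m = 76 - 1*21782 = 76 - 21782 = -21706)
y = -4009 (y = 87 - 4096 = -4009)
m + y = -21706 - 4009 = -25715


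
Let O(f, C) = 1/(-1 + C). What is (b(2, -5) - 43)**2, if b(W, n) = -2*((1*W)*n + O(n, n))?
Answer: 4624/9 ≈ 513.78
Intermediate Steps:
b(W, n) = -2/(-1 + n) - 2*W*n (b(W, n) = -2*((1*W)*n + 1/(-1 + n)) = -2*(W*n + 1/(-1 + n)) = -2*(1/(-1 + n) + W*n) = -2/(-1 + n) - 2*W*n)
(b(2, -5) - 43)**2 = (2*(-1 - 1*2*(-5)*(-1 - 5))/(-1 - 5) - 43)**2 = (2*(-1 - 1*2*(-5)*(-6))/(-6) - 43)**2 = (2*(-1/6)*(-1 - 60) - 43)**2 = (2*(-1/6)*(-61) - 43)**2 = (61/3 - 43)**2 = (-68/3)**2 = 4624/9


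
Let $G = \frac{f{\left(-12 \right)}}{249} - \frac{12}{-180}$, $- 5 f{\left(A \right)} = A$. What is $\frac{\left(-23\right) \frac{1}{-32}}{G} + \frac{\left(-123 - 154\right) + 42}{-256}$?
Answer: $\frac{50281}{4864} \approx 10.337$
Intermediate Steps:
$f{\left(A \right)} = - \frac{A}{5}$
$G = \frac{19}{249}$ ($G = \frac{\left(- \frac{1}{5}\right) \left(-12\right)}{249} - \frac{12}{-180} = \frac{12}{5} \cdot \frac{1}{249} - - \frac{1}{15} = \frac{4}{415} + \frac{1}{15} = \frac{19}{249} \approx 0.076305$)
$\frac{\left(-23\right) \frac{1}{-32}}{G} + \frac{\left(-123 - 154\right) + 42}{-256} = \frac{\left(-23\right) \frac{1}{-32}}{\frac{19}{249}} + \frac{\left(-123 - 154\right) + 42}{-256} = \left(-23\right) \left(- \frac{1}{32}\right) \frac{249}{19} + \left(-277 + 42\right) \left(- \frac{1}{256}\right) = \frac{23}{32} \cdot \frac{249}{19} - - \frac{235}{256} = \frac{5727}{608} + \frac{235}{256} = \frac{50281}{4864}$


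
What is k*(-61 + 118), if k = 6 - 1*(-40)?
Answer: 2622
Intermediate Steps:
k = 46 (k = 6 + 40 = 46)
k*(-61 + 118) = 46*(-61 + 118) = 46*57 = 2622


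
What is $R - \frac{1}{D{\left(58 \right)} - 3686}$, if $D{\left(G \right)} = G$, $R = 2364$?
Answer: $\frac{8576593}{3628} \approx 2364.0$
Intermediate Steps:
$R - \frac{1}{D{\left(58 \right)} - 3686} = 2364 - \frac{1}{58 - 3686} = 2364 - \frac{1}{-3628} = 2364 - - \frac{1}{3628} = 2364 + \frac{1}{3628} = \frac{8576593}{3628}$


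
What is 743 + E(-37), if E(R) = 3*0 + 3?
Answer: 746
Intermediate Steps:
E(R) = 3 (E(R) = 0 + 3 = 3)
743 + E(-37) = 743 + 3 = 746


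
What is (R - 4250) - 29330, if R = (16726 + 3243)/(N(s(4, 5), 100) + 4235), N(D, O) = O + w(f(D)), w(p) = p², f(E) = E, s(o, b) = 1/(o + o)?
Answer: -9315190764/277441 ≈ -33575.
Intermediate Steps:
s(o, b) = 1/(2*o)
N(D, O) = O + D²
R = 1278016/277441 (R = (16726 + 3243)/((100 + ((½)/4)²) + 4235) = 19969/((100 + ((½)*(¼))²) + 4235) = 19969/((100 + (⅛)²) + 4235) = 19969/((100 + 1/64) + 4235) = 19969/(6401/64 + 4235) = 19969/(277441/64) = 19969*(64/277441) = 1278016/277441 ≈ 4.6064)
(R - 4250) - 29330 = (1278016/277441 - 4250) - 29330 = -1177846234/277441 - 29330 = -9315190764/277441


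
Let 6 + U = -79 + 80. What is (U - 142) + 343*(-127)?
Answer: -43708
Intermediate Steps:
U = -5 (U = -6 + (-79 + 80) = -6 + 1 = -5)
(U - 142) + 343*(-127) = (-5 - 142) + 343*(-127) = -147 - 43561 = -43708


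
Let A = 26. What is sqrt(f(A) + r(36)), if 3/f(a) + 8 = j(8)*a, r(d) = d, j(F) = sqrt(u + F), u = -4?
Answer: 23*sqrt(33)/22 ≈ 6.0057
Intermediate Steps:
j(F) = sqrt(-4 + F)
f(a) = 3/(-8 + 2*a) (f(a) = 3/(-8 + sqrt(-4 + 8)*a) = 3/(-8 + sqrt(4)*a) = 3/(-8 + 2*a))
sqrt(f(A) + r(36)) = sqrt(3/(2*(-4 + 26)) + 36) = sqrt((3/2)/22 + 36) = sqrt((3/2)*(1/22) + 36) = sqrt(3/44 + 36) = sqrt(1587/44) = 23*sqrt(33)/22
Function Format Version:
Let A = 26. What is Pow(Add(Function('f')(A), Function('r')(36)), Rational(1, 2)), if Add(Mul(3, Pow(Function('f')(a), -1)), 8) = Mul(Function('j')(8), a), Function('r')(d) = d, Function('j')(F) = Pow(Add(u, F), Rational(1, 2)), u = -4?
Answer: Mul(Rational(23, 22), Pow(33, Rational(1, 2))) ≈ 6.0057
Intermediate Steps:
Function('j')(F) = Pow(Add(-4, F), Rational(1, 2))
Function('f')(a) = Mul(3, Pow(Add(-8, Mul(2, a)), -1)) (Function('f')(a) = Mul(3, Pow(Add(-8, Mul(Pow(Add(-4, 8), Rational(1, 2)), a)), -1)) = Mul(3, Pow(Add(-8, Mul(Pow(4, Rational(1, 2)), a)), -1)) = Mul(3, Pow(Add(-8, Mul(2, a)), -1)))
Pow(Add(Function('f')(A), Function('r')(36)), Rational(1, 2)) = Pow(Add(Mul(Rational(3, 2), Pow(Add(-4, 26), -1)), 36), Rational(1, 2)) = Pow(Add(Mul(Rational(3, 2), Pow(22, -1)), 36), Rational(1, 2)) = Pow(Add(Mul(Rational(3, 2), Rational(1, 22)), 36), Rational(1, 2)) = Pow(Add(Rational(3, 44), 36), Rational(1, 2)) = Pow(Rational(1587, 44), Rational(1, 2)) = Mul(Rational(23, 22), Pow(33, Rational(1, 2)))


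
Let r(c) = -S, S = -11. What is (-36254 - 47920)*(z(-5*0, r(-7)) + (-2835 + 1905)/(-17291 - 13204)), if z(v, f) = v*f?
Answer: -5218788/2033 ≈ -2567.0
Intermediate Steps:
r(c) = 11 (r(c) = -1*(-11) = 11)
z(v, f) = f*v
(-36254 - 47920)*(z(-5*0, r(-7)) + (-2835 + 1905)/(-17291 - 13204)) = (-36254 - 47920)*(11*(-5*0) + (-2835 + 1905)/(-17291 - 13204)) = -84174*(11*0 - 930/(-30495)) = -84174*(0 - 930*(-1/30495)) = -84174*(0 + 62/2033) = -84174*62/2033 = -5218788/2033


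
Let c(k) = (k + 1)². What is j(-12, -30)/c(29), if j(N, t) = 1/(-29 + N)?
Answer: -1/36900 ≈ -2.7100e-5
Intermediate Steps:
c(k) = (1 + k)²
j(-12, -30)/c(29) = 1/((-29 - 12)*((1 + 29)²)) = 1/((-41)*(30²)) = -1/41/900 = -1/41*1/900 = -1/36900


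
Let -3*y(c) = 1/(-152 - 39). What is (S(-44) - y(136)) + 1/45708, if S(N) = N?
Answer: -128048359/2910076 ≈ -44.002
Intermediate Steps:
y(c) = 1/573 (y(c) = -1/(3*(-152 - 39)) = -⅓/(-191) = -⅓*(-1/191) = 1/573)
(S(-44) - y(136)) + 1/45708 = (-44 - 1*1/573) + 1/45708 = (-44 - 1/573) + 1/45708 = -25213/573 + 1/45708 = -128048359/2910076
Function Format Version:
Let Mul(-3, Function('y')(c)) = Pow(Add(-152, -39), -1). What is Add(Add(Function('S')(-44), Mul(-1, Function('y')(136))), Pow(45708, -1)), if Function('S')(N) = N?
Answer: Rational(-128048359, 2910076) ≈ -44.002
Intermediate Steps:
Function('y')(c) = Rational(1, 573) (Function('y')(c) = Mul(Rational(-1, 3), Pow(Add(-152, -39), -1)) = Mul(Rational(-1, 3), Pow(-191, -1)) = Mul(Rational(-1, 3), Rational(-1, 191)) = Rational(1, 573))
Add(Add(Function('S')(-44), Mul(-1, Function('y')(136))), Pow(45708, -1)) = Add(Add(-44, Mul(-1, Rational(1, 573))), Pow(45708, -1)) = Add(Add(-44, Rational(-1, 573)), Rational(1, 45708)) = Add(Rational(-25213, 573), Rational(1, 45708)) = Rational(-128048359, 2910076)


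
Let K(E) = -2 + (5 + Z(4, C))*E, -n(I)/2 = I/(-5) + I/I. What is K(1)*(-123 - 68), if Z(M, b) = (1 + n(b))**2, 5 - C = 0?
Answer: -764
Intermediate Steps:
n(I) = -2 + 2*I/5 (n(I) = -2*(I/(-5) + I/I) = -2*(I*(-1/5) + 1) = -2*(-I/5 + 1) = -2*(1 - I/5) = -2 + 2*I/5)
C = 5 (C = 5 - 1*0 = 5 + 0 = 5)
Z(M, b) = (-1 + 2*b/5)**2 (Z(M, b) = (1 + (-2 + 2*b/5))**2 = (-1 + 2*b/5)**2)
K(E) = -2 + 6*E (K(E) = -2 + (5 + (-5 + 2*5)**2/25)*E = -2 + (5 + (-5 + 10)**2/25)*E = -2 + (5 + (1/25)*5**2)*E = -2 + (5 + (1/25)*25)*E = -2 + (5 + 1)*E = -2 + 6*E)
K(1)*(-123 - 68) = (-2 + 6*1)*(-123 - 68) = (-2 + 6)*(-191) = 4*(-191) = -764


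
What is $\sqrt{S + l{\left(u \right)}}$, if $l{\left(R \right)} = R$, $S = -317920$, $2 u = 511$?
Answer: $\frac{23 i \sqrt{2402}}{2} \approx 563.62 i$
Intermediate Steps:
$u = \frac{511}{2}$ ($u = \frac{1}{2} \cdot 511 = \frac{511}{2} \approx 255.5$)
$\sqrt{S + l{\left(u \right)}} = \sqrt{-317920 + \frac{511}{2}} = \sqrt{- \frac{635329}{2}} = \frac{23 i \sqrt{2402}}{2}$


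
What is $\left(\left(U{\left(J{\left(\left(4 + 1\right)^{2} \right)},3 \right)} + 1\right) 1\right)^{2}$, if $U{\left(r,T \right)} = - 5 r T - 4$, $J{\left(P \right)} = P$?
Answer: $142884$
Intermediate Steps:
$U{\left(r,T \right)} = -4 - 5 T r$ ($U{\left(r,T \right)} = - 5 T r - 4 = -4 - 5 T r$)
$\left(\left(U{\left(J{\left(\left(4 + 1\right)^{2} \right)},3 \right)} + 1\right) 1\right)^{2} = \left(\left(\left(-4 - 15 \left(4 + 1\right)^{2}\right) + 1\right) 1\right)^{2} = \left(\left(\left(-4 - 15 \cdot 5^{2}\right) + 1\right) 1\right)^{2} = \left(\left(\left(-4 - 15 \cdot 25\right) + 1\right) 1\right)^{2} = \left(\left(\left(-4 - 375\right) + 1\right) 1\right)^{2} = \left(\left(-379 + 1\right) 1\right)^{2} = \left(\left(-378\right) 1\right)^{2} = \left(-378\right)^{2} = 142884$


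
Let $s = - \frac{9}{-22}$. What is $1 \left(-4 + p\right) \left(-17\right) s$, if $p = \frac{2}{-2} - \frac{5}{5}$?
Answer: $\frac{459}{11} \approx 41.727$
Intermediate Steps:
$s = \frac{9}{22}$ ($s = \left(-9\right) \left(- \frac{1}{22}\right) = \frac{9}{22} \approx 0.40909$)
$p = -2$ ($p = 2 \left(- \frac{1}{2}\right) - 1 = -1 - 1 = -2$)
$1 \left(-4 + p\right) \left(-17\right) s = 1 \left(-4 - 2\right) \left(-17\right) \frac{9}{22} = 1 \left(-6\right) \left(-17\right) \frac{9}{22} = \left(-6\right) \left(-17\right) \frac{9}{22} = 102 \cdot \frac{9}{22} = \frac{459}{11}$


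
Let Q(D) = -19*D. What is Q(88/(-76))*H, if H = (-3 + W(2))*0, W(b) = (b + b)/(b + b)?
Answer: 0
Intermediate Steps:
W(b) = 1 (W(b) = (2*b)/((2*b)) = (2*b)*(1/(2*b)) = 1)
H = 0 (H = (-3 + 1)*0 = -2*0 = 0)
Q(88/(-76))*H = -1672/(-76)*0 = -1672*(-1)/76*0 = -19*(-22/19)*0 = 22*0 = 0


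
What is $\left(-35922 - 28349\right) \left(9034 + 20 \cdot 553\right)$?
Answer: $-1291461474$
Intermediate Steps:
$\left(-35922 - 28349\right) \left(9034 + 20 \cdot 553\right) = - 64271 \left(9034 + 11060\right) = \left(-64271\right) 20094 = -1291461474$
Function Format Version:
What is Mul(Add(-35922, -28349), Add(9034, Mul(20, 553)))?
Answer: -1291461474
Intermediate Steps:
Mul(Add(-35922, -28349), Add(9034, Mul(20, 553))) = Mul(-64271, Add(9034, 11060)) = Mul(-64271, 20094) = -1291461474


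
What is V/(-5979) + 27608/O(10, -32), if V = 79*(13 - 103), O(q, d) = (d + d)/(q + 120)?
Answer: -447050315/7972 ≈ -56078.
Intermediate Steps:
O(q, d) = 2*d/(120 + q) (O(q, d) = (2*d)/(120 + q) = 2*d/(120 + q))
V = -7110 (V = 79*(-90) = -7110)
V/(-5979) + 27608/O(10, -32) = -7110/(-5979) + 27608/((2*(-32)/(120 + 10))) = -7110*(-1/5979) + 27608/((2*(-32)/130)) = 2370/1993 + 27608/((2*(-32)*(1/130))) = 2370/1993 + 27608/(-32/65) = 2370/1993 + 27608*(-65/32) = 2370/1993 - 224315/4 = -447050315/7972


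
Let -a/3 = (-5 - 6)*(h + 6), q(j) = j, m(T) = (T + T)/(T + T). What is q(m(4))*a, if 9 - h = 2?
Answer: 429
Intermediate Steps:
h = 7 (h = 9 - 1*2 = 9 - 2 = 7)
m(T) = 1 (m(T) = (2*T)/((2*T)) = (2*T)*(1/(2*T)) = 1)
a = 429 (a = -3*(-5 - 6)*(7 + 6) = -(-33)*13 = -3*(-143) = 429)
q(m(4))*a = 1*429 = 429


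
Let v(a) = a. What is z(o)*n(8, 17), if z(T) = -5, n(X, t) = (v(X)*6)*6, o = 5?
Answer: -1440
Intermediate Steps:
n(X, t) = 36*X (n(X, t) = (X*6)*6 = (6*X)*6 = 36*X)
z(o)*n(8, 17) = -180*8 = -5*288 = -1440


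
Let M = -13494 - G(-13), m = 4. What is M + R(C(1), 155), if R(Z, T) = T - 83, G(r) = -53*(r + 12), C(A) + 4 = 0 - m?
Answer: -13475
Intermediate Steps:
C(A) = -8 (C(A) = -4 + (0 - 1*4) = -4 + (0 - 4) = -4 - 4 = -8)
G(r) = -636 - 53*r (G(r) = -53*(12 + r) = -636 - 53*r)
R(Z, T) = -83 + T
M = -13547 (M = -13494 - (-636 - 53*(-13)) = -13494 - (-636 + 689) = -13494 - 1*53 = -13494 - 53 = -13547)
M + R(C(1), 155) = -13547 + (-83 + 155) = -13547 + 72 = -13475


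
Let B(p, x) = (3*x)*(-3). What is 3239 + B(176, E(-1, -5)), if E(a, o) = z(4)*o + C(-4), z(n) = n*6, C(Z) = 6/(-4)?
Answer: 8665/2 ≈ 4332.5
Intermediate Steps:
C(Z) = -3/2 (C(Z) = 6*(-¼) = -3/2)
z(n) = 6*n
E(a, o) = -3/2 + 24*o (E(a, o) = (6*4)*o - 3/2 = 24*o - 3/2 = -3/2 + 24*o)
B(p, x) = -9*x
3239 + B(176, E(-1, -5)) = 3239 - 9*(-3/2 + 24*(-5)) = 3239 - 9*(-3/2 - 120) = 3239 - 9*(-243/2) = 3239 + 2187/2 = 8665/2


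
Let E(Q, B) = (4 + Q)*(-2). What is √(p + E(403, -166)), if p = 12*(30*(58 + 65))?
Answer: √43466 ≈ 208.49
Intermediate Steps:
p = 44280 (p = 12*(30*123) = 12*3690 = 44280)
E(Q, B) = -8 - 2*Q
√(p + E(403, -166)) = √(44280 + (-8 - 2*403)) = √(44280 + (-8 - 806)) = √(44280 - 814) = √43466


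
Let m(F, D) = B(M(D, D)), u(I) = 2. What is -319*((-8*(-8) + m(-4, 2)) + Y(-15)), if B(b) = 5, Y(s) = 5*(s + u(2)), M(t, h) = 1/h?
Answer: -1276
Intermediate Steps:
Y(s) = 10 + 5*s (Y(s) = 5*(s + 2) = 5*(2 + s) = 10 + 5*s)
m(F, D) = 5
-319*((-8*(-8) + m(-4, 2)) + Y(-15)) = -319*((-8*(-8) + 5) + (10 + 5*(-15))) = -319*((64 + 5) + (10 - 75)) = -319*(69 - 65) = -319*4 = -1276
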